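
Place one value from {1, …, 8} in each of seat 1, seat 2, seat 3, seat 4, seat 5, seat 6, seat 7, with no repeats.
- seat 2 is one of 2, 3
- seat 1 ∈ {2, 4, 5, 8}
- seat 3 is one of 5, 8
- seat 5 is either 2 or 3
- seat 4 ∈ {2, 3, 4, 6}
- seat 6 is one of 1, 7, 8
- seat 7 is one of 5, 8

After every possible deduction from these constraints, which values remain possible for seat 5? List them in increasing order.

seat 2 and seat 5 share exactly the 2 values {2, 3}; by pigeonhole those values go to them, so strike 2, 3 from seat 1, seat 4.
seat 3 and seat 7 between them cover only {5, 8} — a naked pair. Remove those values from seat 1, seat 6.
That leaves seat 1 = 4. Remove 4 from seat 4.
That leaves seat 4 = 6.
No further eliminations apply; seat 5 can still be any of 2, 3.

2, 3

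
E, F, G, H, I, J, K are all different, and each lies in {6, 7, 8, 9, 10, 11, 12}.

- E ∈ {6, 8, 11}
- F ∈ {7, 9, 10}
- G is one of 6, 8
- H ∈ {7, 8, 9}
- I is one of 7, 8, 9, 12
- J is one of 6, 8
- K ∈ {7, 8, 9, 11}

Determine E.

The 7 variables together cover exactly {6, 7, 8, 9, 10, 11, 12} — 7 values for 7 variables — and 10 appears only in F's list, so F = 10.
Among the 6 still-open variables, 12 fits only I (and all 6 values in {6, 7, 8, 9, 11, 12} must be used), so I = 12.
G and J share exactly the 2 values {6, 8}; by pigeonhole those values go to them, so strike 6, 8 from E, H, K.
So E = 11.

11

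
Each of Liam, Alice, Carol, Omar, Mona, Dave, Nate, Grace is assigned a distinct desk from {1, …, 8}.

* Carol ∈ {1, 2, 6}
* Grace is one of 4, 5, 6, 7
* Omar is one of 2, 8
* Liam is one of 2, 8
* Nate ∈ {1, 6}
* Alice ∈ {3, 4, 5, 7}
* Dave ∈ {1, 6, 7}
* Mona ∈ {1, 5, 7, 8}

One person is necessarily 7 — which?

Dave

The 8 variables together cover exactly {1, 2, 3, 4, 5, 6, 7, 8} — 8 values for 8 variables — and 3 appears only in Alice's list, so Alice = 3.
Among the 7 still-open variables, 4 fits only Grace (and all 7 values in {1, 2, 4, 5, 6, 7, 8} must be used), so Grace = 4.
Among the 6 still-open variables, 5 fits only Mona (and all 6 values in {1, 2, 5, 6, 7, 8} must be used), so Mona = 5.
The 5 still-open variables draw from only 5 values {1, 2, 6, 7, 8}, so each is used; only Dave can be 7, hence Dave = 7.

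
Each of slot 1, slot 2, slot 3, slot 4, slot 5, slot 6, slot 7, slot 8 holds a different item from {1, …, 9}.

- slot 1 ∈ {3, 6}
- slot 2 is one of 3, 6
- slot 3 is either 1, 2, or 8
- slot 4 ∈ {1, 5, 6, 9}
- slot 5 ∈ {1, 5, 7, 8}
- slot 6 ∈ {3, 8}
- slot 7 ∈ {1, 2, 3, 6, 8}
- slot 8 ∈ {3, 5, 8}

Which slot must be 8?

slot 6

The 8 variables together cover exactly {1, 2, 3, 5, 6, 7, 8, 9} — 8 values for 8 variables — and 7 appears only in slot 5's list, so slot 5 = 7.
The 7 still-open variables together cover exactly {1, 2, 3, 5, 6, 8, 9} — 7 values for 7 variables — and 9 appears only in slot 4's list, so slot 4 = 9.
The 6 still-open variables together cover exactly {1, 2, 3, 5, 6, 8} — 6 values for 6 variables — and 5 appears only in slot 8's list, so slot 8 = 5.
slot 1 and slot 2 share exactly the 2 values {3, 6}; by pigeonhole those values go to them, so strike 3, 6 from slot 6, slot 7.
So 8 goes to slot 6.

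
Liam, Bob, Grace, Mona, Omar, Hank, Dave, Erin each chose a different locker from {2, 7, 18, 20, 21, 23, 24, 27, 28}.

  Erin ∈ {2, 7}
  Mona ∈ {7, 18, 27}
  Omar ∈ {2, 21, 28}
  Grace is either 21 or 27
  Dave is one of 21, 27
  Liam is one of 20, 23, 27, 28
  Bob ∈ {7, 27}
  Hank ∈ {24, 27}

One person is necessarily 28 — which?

Grace and Dave share exactly the 2 values {21, 27}; by pigeonhole those values go to them, so strike 21, 27 from Liam, Bob, Mona, Omar, Hank.
That leaves Bob = 7. So Mona, Erin can't be 7.
Mona must be 18 (only option left).
Hank must be 24 (only option left).
Erin must be 2 (only option left). Eliminate 2 elsewhere: Omar.
So 28 goes to Omar.

Omar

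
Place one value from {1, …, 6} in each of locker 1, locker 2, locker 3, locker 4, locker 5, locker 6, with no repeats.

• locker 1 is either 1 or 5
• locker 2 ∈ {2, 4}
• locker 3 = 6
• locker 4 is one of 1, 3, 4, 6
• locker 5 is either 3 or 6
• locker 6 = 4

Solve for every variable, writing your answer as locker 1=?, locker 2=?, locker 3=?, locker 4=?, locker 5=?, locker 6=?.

locker 1=5, locker 2=2, locker 3=6, locker 4=1, locker 5=3, locker 6=4

locker 3 has just one choice, so locker 3 = 6. Eliminate 6 elsewhere: locker 4, locker 5.
locker 5 has just one choice, so locker 5 = 3. Eliminate 3 elsewhere: locker 4.
locker 6 has just one choice, so locker 6 = 4. Remove 4 from locker 2, locker 4.
locker 2 must be 2 (only option left).
locker 4's domain is down to {1}, so locker 4 = 1. Strike 1 from locker 1.
locker 1 must be 5 (only option left).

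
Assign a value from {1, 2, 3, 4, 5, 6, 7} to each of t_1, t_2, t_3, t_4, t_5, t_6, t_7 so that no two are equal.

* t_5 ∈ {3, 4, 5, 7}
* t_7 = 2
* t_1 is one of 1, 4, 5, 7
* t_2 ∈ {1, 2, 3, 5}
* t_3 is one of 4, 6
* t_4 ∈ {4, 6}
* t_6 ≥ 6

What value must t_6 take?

7

t_7 has just one choice, so t_7 = 2. Remove 2 from t_2.
t_3 and t_4 between them cover only {4, 6} — a naked pair. Remove those values from t_1, t_5, t_6.
So t_6 = 7.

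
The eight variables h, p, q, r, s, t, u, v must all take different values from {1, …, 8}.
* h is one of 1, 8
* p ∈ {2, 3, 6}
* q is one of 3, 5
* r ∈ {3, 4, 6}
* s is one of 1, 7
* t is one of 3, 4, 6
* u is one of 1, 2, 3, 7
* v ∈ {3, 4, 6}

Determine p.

2

Among the 8 variables, 5 fits only q (and all 8 values in {1, 2, 3, 4, 5, 6, 7, 8} must be used), so q = 5.
The 7 still-open variables together cover exactly {1, 2, 3, 4, 6, 7, 8} — 7 values for 7 variables — and 8 appears only in h's list, so h = 8.
r, t, v share exactly the 3 values {3, 4, 6}; by pigeonhole those values go to them, so strike 3, 4, 6 from p, u.
So p = 2.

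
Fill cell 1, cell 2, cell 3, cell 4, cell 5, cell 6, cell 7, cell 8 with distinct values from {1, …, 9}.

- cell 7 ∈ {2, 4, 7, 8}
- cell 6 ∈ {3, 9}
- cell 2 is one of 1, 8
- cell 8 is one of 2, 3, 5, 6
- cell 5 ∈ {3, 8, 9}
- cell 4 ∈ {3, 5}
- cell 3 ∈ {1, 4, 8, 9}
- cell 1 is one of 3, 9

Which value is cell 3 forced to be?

cell 1 and cell 6 between them cover only {3, 9} — a naked pair. Remove those values from cell 3, cell 4, cell 5, cell 8.
That leaves cell 4 = 5. So cell 8 can't be 5.
cell 5 has just one choice, so cell 5 = 8. Eliminate 8 elsewhere: cell 2, cell 3, cell 7.
cell 2's domain is down to {1}, so cell 2 = 1. Remove 1 from cell 3.
So cell 3 = 4.

4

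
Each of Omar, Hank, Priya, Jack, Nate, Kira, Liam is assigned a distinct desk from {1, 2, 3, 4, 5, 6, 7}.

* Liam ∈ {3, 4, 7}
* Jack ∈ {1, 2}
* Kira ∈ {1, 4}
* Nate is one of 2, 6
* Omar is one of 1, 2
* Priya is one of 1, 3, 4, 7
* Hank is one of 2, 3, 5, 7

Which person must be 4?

The 7 variables together cover exactly {1, 2, 3, 4, 5, 6, 7} — 7 values for 7 variables — and 5 appears only in Hank's list, so Hank = 5.
The 6 still-open variables together cover exactly {1, 2, 3, 4, 6, 7} — 6 values for 6 variables — and 6 appears only in Nate's list, so Nate = 6.
Omar and Jack share exactly the 2 values {1, 2}; by pigeonhole those values go to them, so strike 1, 2 from Priya, Kira.
So 4 goes to Kira.

Kira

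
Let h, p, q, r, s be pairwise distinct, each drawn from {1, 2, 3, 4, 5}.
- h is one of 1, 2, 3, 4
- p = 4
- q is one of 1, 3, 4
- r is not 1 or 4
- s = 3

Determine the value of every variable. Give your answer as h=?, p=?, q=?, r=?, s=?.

h=2, p=4, q=1, r=5, s=3

p's domain is down to {4}, so p = 4. So h, q can't be 4.
s's domain is down to {3}, so s = 3. Strike 3 from h, q, r.
That leaves q = 1. Eliminate 1 elsewhere: h.
h must be 2 (only option left). Eliminate 2 elsewhere: r.
r's domain is down to {5}, so r = 5.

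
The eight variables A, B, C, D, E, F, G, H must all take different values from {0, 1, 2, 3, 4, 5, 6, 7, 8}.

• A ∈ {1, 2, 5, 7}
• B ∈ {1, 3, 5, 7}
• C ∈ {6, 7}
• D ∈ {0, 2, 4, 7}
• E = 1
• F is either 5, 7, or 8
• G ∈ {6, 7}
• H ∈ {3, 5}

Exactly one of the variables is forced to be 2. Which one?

E has just one choice, so E = 1. Remove 1 from A, B.
The 2 variables C and G are confined to {6, 7}, which locks those values in; drop them from A, B, D, F.
B and H share exactly the 2 values {3, 5}; by pigeonhole those values go to them, so strike 3, 5 from A, F.

A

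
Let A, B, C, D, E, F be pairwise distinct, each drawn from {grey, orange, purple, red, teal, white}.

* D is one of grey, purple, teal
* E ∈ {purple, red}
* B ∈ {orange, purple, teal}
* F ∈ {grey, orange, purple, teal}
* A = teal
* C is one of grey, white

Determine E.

red

A must be teal (only option left). Strike teal from B, D, F.
Among the 5 still-open variables, red fits only E (and all 5 values in {grey, orange, purple, red, white} must be used), so E = red.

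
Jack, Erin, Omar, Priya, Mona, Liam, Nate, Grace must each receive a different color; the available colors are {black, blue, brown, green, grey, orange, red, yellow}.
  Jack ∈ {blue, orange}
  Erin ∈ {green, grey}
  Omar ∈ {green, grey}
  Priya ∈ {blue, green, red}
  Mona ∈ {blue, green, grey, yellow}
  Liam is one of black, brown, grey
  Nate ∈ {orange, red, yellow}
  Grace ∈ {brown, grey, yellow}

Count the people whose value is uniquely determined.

2

Among the 8 variables, black fits only Liam (and all 8 values in {black, blue, brown, green, grey, orange, red, yellow} must be used), so Liam = black.
The 7 still-open variables together cover exactly {blue, brown, green, grey, orange, red, yellow} — 7 values for 7 variables — and brown appears only in Grace's list, so Grace = brown.
The 2 variables Erin and Omar are confined to {green, grey}, which locks those values in; drop them from Priya, Mona.
Determined: Liam=black, Grace=brown. The other people each still have more than one consistent value. That makes 2.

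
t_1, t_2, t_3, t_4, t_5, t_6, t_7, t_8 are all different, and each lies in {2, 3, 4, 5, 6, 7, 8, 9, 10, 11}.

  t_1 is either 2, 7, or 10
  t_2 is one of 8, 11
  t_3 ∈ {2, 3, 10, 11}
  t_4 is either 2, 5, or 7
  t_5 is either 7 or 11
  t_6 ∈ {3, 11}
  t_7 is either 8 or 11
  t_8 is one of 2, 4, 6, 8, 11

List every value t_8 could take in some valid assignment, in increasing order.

t_2 and t_7 between them cover only {8, 11} — a naked pair. Remove those values from t_3, t_5, t_6, t_8.
t_5 has just one choice, so t_5 = 7. Strike 7 from t_1, t_4.
t_6 must be 3 (only option left). Strike 3 from t_3.
t_1 and t_3 between them cover only {2, 10} — a naked pair. Remove those values from t_4, t_8.
t_4 has just one choice, so t_4 = 5.
No further eliminations apply; t_8 can still be any of 4, 6.

4, 6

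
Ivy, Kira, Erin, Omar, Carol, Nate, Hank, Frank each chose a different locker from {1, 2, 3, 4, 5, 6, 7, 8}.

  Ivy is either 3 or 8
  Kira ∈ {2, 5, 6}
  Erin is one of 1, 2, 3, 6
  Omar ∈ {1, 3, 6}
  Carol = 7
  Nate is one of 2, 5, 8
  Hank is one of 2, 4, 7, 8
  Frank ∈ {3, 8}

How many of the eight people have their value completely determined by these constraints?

2

Carol must be 7 (only option left). So Hank can't be 7.
Among the 7 still-open variables, 4 fits only Hank (and all 7 values in {1, 2, 3, 4, 5, 6, 8} must be used), so Hank = 4.
The 2 variables Ivy and Frank are confined to {3, 8}, which locks those values in; drop them from Erin, Omar, Nate.
Determined: Carol=7, Hank=4. The other people each still have more than one consistent value. That makes 2.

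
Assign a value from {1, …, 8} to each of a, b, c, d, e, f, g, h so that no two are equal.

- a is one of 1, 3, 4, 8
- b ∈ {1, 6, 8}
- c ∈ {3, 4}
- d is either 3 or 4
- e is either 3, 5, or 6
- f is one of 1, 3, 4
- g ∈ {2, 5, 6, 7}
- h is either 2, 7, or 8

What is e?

5

c and d share exactly the 2 values {3, 4}; by pigeonhole those values go to them, so strike 3, 4 from a, e, f.
f must be 1 (only option left). So a, b can't be 1.
a must be 8 (only option left). So b, h can't be 8.
b must be 6 (only option left). So e, g can't be 6.
So e = 5.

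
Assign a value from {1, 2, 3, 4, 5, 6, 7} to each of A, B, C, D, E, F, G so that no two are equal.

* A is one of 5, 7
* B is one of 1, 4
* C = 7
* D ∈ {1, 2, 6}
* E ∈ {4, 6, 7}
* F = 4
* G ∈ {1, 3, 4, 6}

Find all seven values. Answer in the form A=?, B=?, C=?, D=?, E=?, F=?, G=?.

C has just one choice, so C = 7. So A, E can't be 7.
F has just one choice, so F = 4. Remove 4 from B, E, G.
A has just one choice, so A = 5.
B must be 1 (only option left). Remove 1 from D, G.
That leaves E = 6. So D, G can't be 6.
G's domain is down to {3}, so G = 3.
D must be 2 (only option left).

A=5, B=1, C=7, D=2, E=6, F=4, G=3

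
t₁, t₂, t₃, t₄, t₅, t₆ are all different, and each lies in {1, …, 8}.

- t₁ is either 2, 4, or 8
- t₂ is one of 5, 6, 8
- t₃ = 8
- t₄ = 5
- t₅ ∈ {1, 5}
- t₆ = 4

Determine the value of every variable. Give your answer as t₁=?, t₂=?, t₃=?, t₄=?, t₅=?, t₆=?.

t₃ must be 8 (only option left). Remove 8 from t₁, t₂.
t₄'s domain is down to {5}, so t₄ = 5. Remove 5 from t₂, t₅.
t₅ must be 1 (only option left).
t₆ has just one choice, so t₆ = 4. Remove 4 from t₁.
t₁'s domain is down to {2}, so t₁ = 2.
t₂'s domain is down to {6}, so t₂ = 6.

t₁=2, t₂=6, t₃=8, t₄=5, t₅=1, t₆=4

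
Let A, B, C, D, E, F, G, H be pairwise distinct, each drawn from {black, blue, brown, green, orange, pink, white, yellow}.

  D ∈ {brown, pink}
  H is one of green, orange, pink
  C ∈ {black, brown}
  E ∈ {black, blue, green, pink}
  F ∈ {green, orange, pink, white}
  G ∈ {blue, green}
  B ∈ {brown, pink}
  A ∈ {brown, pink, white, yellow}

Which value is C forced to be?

black

Among the 8 variables, yellow fits only A (and all 8 values in {black, blue, brown, green, orange, pink, white, yellow} must be used), so A = yellow.
The 7 still-open variables together cover exactly {black, blue, brown, green, orange, pink, white} — 7 values for 7 variables — and white appears only in F's list, so F = white.
Among the 6 still-open variables, orange fits only H (and all 6 values in {black, blue, brown, green, orange, pink} must be used), so H = orange.
The 2 variables B and D are confined to {brown, pink}, which locks those values in; drop them from C, E.
So C = black.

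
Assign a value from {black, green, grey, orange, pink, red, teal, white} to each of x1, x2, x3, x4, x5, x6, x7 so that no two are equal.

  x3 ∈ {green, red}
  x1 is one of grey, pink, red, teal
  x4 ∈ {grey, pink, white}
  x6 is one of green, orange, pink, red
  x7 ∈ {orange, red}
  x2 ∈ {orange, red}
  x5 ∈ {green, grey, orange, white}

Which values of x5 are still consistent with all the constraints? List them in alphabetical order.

The 7 variables draw from only 7 values {green, grey, orange, pink, red, teal, white}, so each is used; only x1 can be teal, hence x1 = teal.
x2 and x7 between them cover only {orange, red} — a naked pair. Remove those values from x3, x5, x6.
That leaves x3 = green. Strike green from x5, x6.
x6 has just one choice, so x6 = pink. Remove pink from x4.
No further eliminations apply; x5 can still be any of grey, white.

grey, white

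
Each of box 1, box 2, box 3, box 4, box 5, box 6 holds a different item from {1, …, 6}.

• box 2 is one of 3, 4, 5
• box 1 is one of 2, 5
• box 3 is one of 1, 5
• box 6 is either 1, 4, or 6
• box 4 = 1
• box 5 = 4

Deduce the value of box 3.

box 4's domain is down to {1}, so box 4 = 1. Strike 1 from box 3, box 6.
So box 3 = 5.

5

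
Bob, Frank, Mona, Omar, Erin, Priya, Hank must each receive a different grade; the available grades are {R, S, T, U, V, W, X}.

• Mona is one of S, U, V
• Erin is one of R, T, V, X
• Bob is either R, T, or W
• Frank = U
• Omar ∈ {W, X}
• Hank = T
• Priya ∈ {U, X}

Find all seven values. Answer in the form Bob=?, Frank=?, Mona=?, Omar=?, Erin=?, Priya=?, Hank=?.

Frank has just one choice, so Frank = U. Remove U from Mona, Priya.
That leaves Priya = X. So Omar, Erin can't be X.
That leaves Hank = T. Strike T from Bob, Erin.
Omar must be W (only option left). Remove W from Bob.
Bob must be R (only option left). Strike R from Erin.
That leaves Erin = V. Eliminate V elsewhere: Mona.
Mona has just one choice, so Mona = S.

Bob=R, Frank=U, Mona=S, Omar=W, Erin=V, Priya=X, Hank=T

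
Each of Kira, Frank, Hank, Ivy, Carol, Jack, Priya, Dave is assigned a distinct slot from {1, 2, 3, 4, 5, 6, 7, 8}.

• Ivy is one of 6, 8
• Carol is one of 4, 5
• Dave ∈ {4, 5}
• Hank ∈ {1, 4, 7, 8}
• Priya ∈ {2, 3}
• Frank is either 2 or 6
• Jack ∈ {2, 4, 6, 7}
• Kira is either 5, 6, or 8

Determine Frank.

Among the 8 variables, 1 fits only Hank (and all 8 values in {1, 2, 3, 4, 5, 6, 7, 8} must be used), so Hank = 1.
The 7 still-open variables draw from only 7 values {2, 3, 4, 5, 6, 7, 8}, so each is used; only Priya can be 3, hence Priya = 3.
The 6 still-open variables together cover exactly {2, 4, 5, 6, 7, 8} — 6 values for 6 variables — and 7 appears only in Jack's list, so Jack = 7.
The 5 still-open variables draw from only 5 values {2, 4, 5, 6, 8}, so each is used; only Frank can be 2, hence Frank = 2.

2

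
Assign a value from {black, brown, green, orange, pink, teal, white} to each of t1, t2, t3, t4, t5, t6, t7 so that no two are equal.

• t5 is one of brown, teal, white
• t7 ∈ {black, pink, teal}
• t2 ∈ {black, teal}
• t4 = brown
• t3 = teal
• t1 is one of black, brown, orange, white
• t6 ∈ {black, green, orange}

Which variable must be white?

t5

t3's domain is down to {teal}, so t3 = teal. Eliminate teal elsewhere: t2, t5, t7.
t4 has just one choice, so t4 = brown. Strike brown from t1, t5.
So white goes to t5.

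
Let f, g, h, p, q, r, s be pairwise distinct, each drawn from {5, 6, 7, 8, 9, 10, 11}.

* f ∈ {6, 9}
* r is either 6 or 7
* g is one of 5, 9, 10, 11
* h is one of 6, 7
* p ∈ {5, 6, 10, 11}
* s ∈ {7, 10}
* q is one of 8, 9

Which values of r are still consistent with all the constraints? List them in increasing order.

Among the 7 variables, 8 fits only q (and all 7 values in {5, 6, 7, 8, 9, 10, 11} must be used), so q = 8.
The 2 variables h and r are confined to {6, 7}, which locks those values in; drop them from f, p, s.
f's domain is down to {9}, so f = 9. So g can't be 9.
s's domain is down to {10}, so s = 10. Eliminate 10 elsewhere: g, p.
No further eliminations apply; r can still be any of 6, 7.

6, 7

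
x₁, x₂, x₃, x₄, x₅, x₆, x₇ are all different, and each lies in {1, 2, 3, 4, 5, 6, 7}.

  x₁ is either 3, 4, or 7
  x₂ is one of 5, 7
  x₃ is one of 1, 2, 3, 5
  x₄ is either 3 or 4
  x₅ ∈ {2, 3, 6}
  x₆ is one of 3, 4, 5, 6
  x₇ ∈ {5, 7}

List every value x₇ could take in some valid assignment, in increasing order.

The 7 variables draw from only 7 values {1, 2, 3, 4, 5, 6, 7}, so each is used; only x₃ can be 1, hence x₃ = 1.
The 6 still-open variables draw from only 6 values {2, 3, 4, 5, 6, 7}, so each is used; only x₅ can be 2, hence x₅ = 2.
The 5 still-open variables together cover exactly {3, 4, 5, 6, 7} — 5 values for 5 variables — and 6 appears only in x₆'s list, so x₆ = 6.
The 2 variables x₂ and x₇ are confined to {5, 7}, which locks those values in; drop them from x₁.
No further eliminations apply; x₇ can still be any of 5, 7.

5, 7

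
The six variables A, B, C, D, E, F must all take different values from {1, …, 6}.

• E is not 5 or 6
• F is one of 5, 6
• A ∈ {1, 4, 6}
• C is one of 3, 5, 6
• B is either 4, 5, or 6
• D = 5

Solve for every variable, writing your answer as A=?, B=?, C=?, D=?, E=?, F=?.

A=1, B=4, C=3, D=5, E=2, F=6

D's domain is down to {5}, so D = 5. Strike 5 from B, C, F.
F must be 6 (only option left). Eliminate 6 elsewhere: A, B, C.
B has just one choice, so B = 4. Remove 4 from A, E.
That leaves C = 3. Strike 3 from E.
A has just one choice, so A = 1. Remove 1 from E.
That leaves E = 2.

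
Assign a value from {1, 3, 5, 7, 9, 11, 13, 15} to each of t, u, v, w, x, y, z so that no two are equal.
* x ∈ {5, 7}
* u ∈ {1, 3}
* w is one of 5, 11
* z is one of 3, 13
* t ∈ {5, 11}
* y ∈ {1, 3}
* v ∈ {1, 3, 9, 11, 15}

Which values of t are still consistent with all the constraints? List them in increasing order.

t and w share exactly the 2 values {5, 11}; by pigeonhole those values go to them, so strike 5, 11 from v, x.
x's domain is down to {7}, so x = 7.
u and y between them cover only {1, 3} — a naked pair. Remove those values from v, z.
z must be 13 (only option left).
No further eliminations apply; t can still be any of 5, 11.

5, 11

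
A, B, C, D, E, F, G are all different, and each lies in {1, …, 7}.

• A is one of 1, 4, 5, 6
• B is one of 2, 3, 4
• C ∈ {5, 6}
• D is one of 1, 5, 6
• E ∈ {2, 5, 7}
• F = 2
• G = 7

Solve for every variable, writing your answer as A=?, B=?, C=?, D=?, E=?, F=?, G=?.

A=4, B=3, C=6, D=1, E=5, F=2, G=7

F's domain is down to {2}, so F = 2. So B, E can't be 2.
G must be 7 (only option left). Strike 7 from E.
E's domain is down to {5}, so E = 5. So A, C, D can't be 5.
C's domain is down to {6}, so C = 6. Eliminate 6 elsewhere: A, D.
That leaves D = 1. Strike 1 from A.
That leaves A = 4. Strike 4 from B.
B's domain is down to {3}, so B = 3.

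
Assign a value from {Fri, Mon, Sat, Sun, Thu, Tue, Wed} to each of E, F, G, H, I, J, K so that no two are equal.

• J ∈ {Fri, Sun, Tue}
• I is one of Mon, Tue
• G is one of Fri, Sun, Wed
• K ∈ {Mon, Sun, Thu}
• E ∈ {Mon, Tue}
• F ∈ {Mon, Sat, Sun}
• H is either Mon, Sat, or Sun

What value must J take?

Fri

Among the 7 variables, Thu fits only K (and all 7 values in {Fri, Mon, Sat, Sun, Thu, Tue, Wed} must be used), so K = Thu.
The 6 still-open variables together cover exactly {Fri, Mon, Sat, Sun, Tue, Wed} — 6 values for 6 variables — and Wed appears only in G's list, so G = Wed.
Among the 5 still-open variables, Fri fits only J (and all 5 values in {Fri, Mon, Sat, Sun, Tue} must be used), so J = Fri.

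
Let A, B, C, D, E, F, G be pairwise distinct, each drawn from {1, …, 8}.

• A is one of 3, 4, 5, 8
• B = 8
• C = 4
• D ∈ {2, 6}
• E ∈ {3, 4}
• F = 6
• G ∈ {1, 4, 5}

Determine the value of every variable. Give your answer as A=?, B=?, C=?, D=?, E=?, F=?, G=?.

A=5, B=8, C=4, D=2, E=3, F=6, G=1

B has just one choice, so B = 8. Remove 8 from A.
That leaves C = 4. Remove 4 from A, E, G.
E's domain is down to {3}, so E = 3. So A can't be 3.
F has just one choice, so F = 6. Strike 6 from D.
That leaves A = 5. Strike 5 from G.
That leaves D = 2.
That leaves G = 1.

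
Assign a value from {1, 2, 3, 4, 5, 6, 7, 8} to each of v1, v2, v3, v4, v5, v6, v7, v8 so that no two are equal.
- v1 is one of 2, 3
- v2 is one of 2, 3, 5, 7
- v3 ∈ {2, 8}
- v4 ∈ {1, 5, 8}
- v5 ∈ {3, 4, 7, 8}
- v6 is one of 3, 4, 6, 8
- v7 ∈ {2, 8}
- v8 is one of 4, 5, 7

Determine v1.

Among the 8 variables, 1 fits only v4 (and all 8 values in {1, 2, 3, 4, 5, 6, 7, 8} must be used), so v4 = 1.
The 7 still-open variables draw from only 7 values {2, 3, 4, 5, 6, 7, 8}, so each is used; only v6 can be 6, hence v6 = 6.
v3 and v7 between them cover only {2, 8} — a naked pair. Remove those values from v1, v2, v5.
So v1 = 3.

3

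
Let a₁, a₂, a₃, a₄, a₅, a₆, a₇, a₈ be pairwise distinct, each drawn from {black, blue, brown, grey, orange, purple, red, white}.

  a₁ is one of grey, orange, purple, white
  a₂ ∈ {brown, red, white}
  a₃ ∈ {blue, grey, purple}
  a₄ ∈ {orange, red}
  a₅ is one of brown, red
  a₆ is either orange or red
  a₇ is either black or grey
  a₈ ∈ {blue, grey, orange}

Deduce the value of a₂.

white

The 8 variables draw from only 8 values {black, blue, brown, grey, orange, purple, red, white}, so each is used; only a₇ can be black, hence a₇ = black.
a₄ and a₆ between them cover only {orange, red} — a naked pair. Remove those values from a₁, a₂, a₅, a₈.
a₅ has just one choice, so a₅ = brown. Eliminate brown elsewhere: a₂.
So a₂ = white.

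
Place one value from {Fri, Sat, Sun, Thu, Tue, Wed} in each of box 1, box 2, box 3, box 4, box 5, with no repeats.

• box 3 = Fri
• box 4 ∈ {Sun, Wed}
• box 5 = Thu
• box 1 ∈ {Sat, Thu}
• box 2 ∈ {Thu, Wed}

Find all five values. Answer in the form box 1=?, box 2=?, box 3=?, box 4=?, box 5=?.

box 1=Sat, box 2=Wed, box 3=Fri, box 4=Sun, box 5=Thu

box 3 must be Fri (only option left).
That leaves box 5 = Thu. Eliminate Thu elsewhere: box 1, box 2.
box 1's domain is down to {Sat}, so box 1 = Sat.
box 2 has just one choice, so box 2 = Wed. Remove Wed from box 4.
That leaves box 4 = Sun.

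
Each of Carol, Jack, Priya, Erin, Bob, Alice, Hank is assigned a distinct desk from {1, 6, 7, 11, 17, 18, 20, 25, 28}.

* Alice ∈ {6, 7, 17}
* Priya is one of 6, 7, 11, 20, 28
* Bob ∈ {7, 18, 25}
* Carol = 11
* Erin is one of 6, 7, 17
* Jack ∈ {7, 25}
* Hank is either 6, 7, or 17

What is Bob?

Carol must be 11 (only option left). So Priya can't be 11.
Erin, Alice, Hank share exactly the 3 values {6, 7, 17}; by pigeonhole those values go to them, so strike 6, 7, 17 from Jack, Priya, Bob.
Jack's domain is down to {25}, so Jack = 25. Eliminate 25 elsewhere: Bob.
So Bob = 18.

18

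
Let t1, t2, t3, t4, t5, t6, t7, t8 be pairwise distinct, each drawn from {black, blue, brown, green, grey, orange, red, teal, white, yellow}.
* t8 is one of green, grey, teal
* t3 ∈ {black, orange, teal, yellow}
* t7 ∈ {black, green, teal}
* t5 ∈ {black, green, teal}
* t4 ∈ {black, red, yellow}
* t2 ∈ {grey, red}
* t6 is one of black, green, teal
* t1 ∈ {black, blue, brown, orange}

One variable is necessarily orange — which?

t5, t6, t7 between them cover only {black, green, teal} — a naked triple. Remove those values from t1, t3, t4, t8.
That leaves t8 = grey. Strike grey from t2.
t2 must be red (only option left). So t4 can't be red.
t4's domain is down to {yellow}, so t4 = yellow. Eliminate yellow elsewhere: t3.
So orange goes to t3.

t3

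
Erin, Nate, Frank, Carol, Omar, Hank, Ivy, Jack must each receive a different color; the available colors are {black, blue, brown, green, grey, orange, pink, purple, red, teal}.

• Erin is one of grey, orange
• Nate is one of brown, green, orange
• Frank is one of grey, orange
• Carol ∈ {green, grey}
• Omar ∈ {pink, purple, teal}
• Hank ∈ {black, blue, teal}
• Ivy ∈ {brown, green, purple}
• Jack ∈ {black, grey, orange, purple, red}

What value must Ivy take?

Erin and Frank share exactly the 2 values {grey, orange}; by pigeonhole those values go to them, so strike grey, orange from Nate, Carol, Jack.
Carol's domain is down to {green}, so Carol = green. Strike green from Nate, Ivy.
That leaves Nate = brown. Strike brown from Ivy.
So Ivy = purple.

purple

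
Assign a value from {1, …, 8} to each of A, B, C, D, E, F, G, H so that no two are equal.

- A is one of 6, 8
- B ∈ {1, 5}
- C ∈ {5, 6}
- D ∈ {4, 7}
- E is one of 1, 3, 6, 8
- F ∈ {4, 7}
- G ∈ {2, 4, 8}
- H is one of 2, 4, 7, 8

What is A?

Among the 8 variables, 3 fits only E (and all 8 values in {1, 2, 3, 4, 5, 6, 7, 8} must be used), so E = 3.
The 7 still-open variables draw from only 7 values {1, 2, 4, 5, 6, 7, 8}, so each is used; only B can be 1, hence B = 1.
Among the 6 still-open variables, 5 fits only C (and all 6 values in {2, 4, 5, 6, 7, 8} must be used), so C = 5.
The 5 still-open variables draw from only 5 values {2, 4, 6, 7, 8}, so each is used; only A can be 6, hence A = 6.

6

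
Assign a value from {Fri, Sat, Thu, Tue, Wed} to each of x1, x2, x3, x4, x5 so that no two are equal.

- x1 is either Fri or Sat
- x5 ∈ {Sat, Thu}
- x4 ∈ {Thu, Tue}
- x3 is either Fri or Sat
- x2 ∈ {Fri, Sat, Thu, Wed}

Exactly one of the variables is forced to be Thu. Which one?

Among the 5 variables, Tue fits only x4 (and all 5 values in {Fri, Sat, Thu, Tue, Wed} must be used), so x4 = Tue.
The 4 still-open variables together cover exactly {Fri, Sat, Thu, Wed} — 4 values for 4 variables — and Wed appears only in x2's list, so x2 = Wed.
The 3 still-open variables together cover exactly {Fri, Sat, Thu} — 3 values for 3 variables — and Thu appears only in x5's list, so x5 = Thu.

x5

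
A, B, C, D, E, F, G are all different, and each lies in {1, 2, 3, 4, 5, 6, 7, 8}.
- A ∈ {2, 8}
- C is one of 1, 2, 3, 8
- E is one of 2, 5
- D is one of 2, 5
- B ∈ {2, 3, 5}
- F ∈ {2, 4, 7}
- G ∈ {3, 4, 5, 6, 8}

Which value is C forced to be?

1

D and E share exactly the 2 values {2, 5}; by pigeonhole those values go to them, so strike 2, 5 from A, B, C, F, G.
A must be 8 (only option left). Strike 8 from C, G.
B must be 3 (only option left). Remove 3 from C, G.
So C = 1.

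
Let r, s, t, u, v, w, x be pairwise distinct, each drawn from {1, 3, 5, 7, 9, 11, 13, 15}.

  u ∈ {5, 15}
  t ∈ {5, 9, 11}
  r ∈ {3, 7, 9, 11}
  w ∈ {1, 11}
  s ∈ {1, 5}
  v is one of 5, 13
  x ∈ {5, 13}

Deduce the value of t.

9

v and x between them cover only {5, 13} — a naked pair. Remove those values from s, t, u.
s's domain is down to {1}, so s = 1. Strike 1 from w.
u's domain is down to {15}, so u = 15.
w's domain is down to {11}, so w = 11. Strike 11 from r, t.
So t = 9.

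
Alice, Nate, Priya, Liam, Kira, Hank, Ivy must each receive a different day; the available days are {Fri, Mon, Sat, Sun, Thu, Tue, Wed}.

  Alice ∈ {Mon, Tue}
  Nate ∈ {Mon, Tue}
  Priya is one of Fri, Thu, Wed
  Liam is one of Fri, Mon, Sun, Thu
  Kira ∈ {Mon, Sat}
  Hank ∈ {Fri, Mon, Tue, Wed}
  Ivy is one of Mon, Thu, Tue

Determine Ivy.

The 7 variables draw from only 7 values {Fri, Mon, Sat, Sun, Thu, Tue, Wed}, so each is used; only Kira can be Sat, hence Kira = Sat.
Among the 6 still-open variables, Sun fits only Liam (and all 6 values in {Fri, Mon, Sun, Thu, Tue, Wed} must be used), so Liam = Sun.
Alice and Nate between them cover only {Mon, Tue} — a naked pair. Remove those values from Hank, Ivy.
So Ivy = Thu.

Thu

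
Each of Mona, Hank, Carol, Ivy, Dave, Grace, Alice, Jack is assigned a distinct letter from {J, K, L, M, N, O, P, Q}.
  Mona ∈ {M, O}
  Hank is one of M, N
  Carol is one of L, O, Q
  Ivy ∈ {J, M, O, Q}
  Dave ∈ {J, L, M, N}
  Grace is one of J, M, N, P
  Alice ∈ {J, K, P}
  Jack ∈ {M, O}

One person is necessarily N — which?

Hank

Among the 8 variables, K fits only Alice (and all 8 values in {J, K, L, M, N, O, P, Q} must be used), so Alice = K.
Among the 7 still-open variables, P fits only Grace (and all 7 values in {J, L, M, N, O, P, Q} must be used), so Grace = P.
Mona and Jack share exactly the 2 values {M, O}; by pigeonhole those values go to them, so strike M, O from Hank, Carol, Ivy, Dave.
So N goes to Hank.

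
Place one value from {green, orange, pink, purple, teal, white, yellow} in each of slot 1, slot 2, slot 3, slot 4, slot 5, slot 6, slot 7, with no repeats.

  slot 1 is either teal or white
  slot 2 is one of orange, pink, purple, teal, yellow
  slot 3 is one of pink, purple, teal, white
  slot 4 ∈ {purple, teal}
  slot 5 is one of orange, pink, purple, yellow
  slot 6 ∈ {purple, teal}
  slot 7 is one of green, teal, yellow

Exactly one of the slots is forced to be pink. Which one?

slot 3

The 7 variables together cover exactly {green, orange, pink, purple, teal, white, yellow} — 7 values for 7 variables — and green appears only in slot 7's list, so slot 7 = green.
slot 4 and slot 6 share exactly the 2 values {purple, teal}; by pigeonhole those values go to them, so strike purple, teal from slot 1, slot 2, slot 3, slot 5.
That leaves slot 1 = white. Remove white from slot 3.
So pink goes to slot 3.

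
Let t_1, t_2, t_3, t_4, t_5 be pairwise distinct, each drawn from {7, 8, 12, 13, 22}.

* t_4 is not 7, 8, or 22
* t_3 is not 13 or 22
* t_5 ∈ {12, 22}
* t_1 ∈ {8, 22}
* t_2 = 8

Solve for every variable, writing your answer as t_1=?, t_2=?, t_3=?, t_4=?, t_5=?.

t_1=22, t_2=8, t_3=7, t_4=13, t_5=12

t_2 must be 8 (only option left). So t_1, t_3 can't be 8.
t_1's domain is down to {22}, so t_1 = 22. Eliminate 22 elsewhere: t_5.
t_5 has just one choice, so t_5 = 12. So t_3, t_4 can't be 12.
t_3 must be 7 (only option left).
t_4 must be 13 (only option left).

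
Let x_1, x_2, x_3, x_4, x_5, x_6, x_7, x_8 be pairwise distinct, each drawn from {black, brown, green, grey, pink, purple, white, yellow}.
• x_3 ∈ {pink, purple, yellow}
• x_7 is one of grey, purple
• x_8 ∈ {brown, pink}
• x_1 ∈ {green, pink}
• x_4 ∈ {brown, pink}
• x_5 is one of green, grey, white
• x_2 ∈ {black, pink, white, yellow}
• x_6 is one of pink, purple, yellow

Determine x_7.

grey

The 8 variables draw from only 8 values {black, brown, green, grey, pink, purple, white, yellow}, so each is used; only x_2 can be black, hence x_2 = black.
The 7 still-open variables draw from only 7 values {brown, green, grey, pink, purple, white, yellow}, so each is used; only x_5 can be white, hence x_5 = white.
The 6 still-open variables draw from only 6 values {brown, green, grey, pink, purple, yellow}, so each is used; only x_1 can be green, hence x_1 = green.
Among the 5 still-open variables, grey fits only x_7 (and all 5 values in {brown, grey, pink, purple, yellow} must be used), so x_7 = grey.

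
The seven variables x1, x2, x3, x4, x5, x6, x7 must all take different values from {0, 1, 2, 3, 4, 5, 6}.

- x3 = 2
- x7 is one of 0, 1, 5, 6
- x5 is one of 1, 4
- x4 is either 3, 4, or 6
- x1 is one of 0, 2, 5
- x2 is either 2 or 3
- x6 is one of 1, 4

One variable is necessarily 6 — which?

x4

x3 must be 2 (only option left). Remove 2 from x1, x2.
x2 must be 3 (only option left). Remove 3 from x4.
x5 and x6 between them cover only {1, 4} — a naked pair. Remove those values from x4, x7.
So 6 goes to x4.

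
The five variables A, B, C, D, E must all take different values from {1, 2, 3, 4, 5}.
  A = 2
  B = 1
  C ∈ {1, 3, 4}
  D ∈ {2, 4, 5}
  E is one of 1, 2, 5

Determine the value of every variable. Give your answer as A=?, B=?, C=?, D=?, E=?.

A=2, B=1, C=3, D=4, E=5

A's domain is down to {2}, so A = 2. Eliminate 2 elsewhere: D, E.
B has just one choice, so B = 1. Remove 1 from C, E.
E has just one choice, so E = 5. Remove 5 from D.
D's domain is down to {4}, so D = 4. So C can't be 4.
That leaves C = 3.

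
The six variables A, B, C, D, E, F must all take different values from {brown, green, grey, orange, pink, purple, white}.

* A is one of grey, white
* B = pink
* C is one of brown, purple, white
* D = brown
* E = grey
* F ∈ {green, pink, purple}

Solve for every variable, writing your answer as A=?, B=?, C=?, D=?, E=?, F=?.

B's domain is down to {pink}, so B = pink. Eliminate pink elsewhere: F.
D must be brown (only option left). So C can't be brown.
E's domain is down to {grey}, so E = grey. So A can't be grey.
A has just one choice, so A = white. Eliminate white elsewhere: C.
C must be purple (only option left). Remove purple from F.
F has just one choice, so F = green.

A=white, B=pink, C=purple, D=brown, E=grey, F=green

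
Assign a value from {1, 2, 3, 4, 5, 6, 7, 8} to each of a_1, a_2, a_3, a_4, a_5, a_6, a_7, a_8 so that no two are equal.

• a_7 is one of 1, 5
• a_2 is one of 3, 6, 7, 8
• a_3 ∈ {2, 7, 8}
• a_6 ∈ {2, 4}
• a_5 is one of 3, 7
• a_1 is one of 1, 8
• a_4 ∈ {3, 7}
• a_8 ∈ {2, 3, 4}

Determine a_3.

8

The 8 variables draw from only 8 values {1, 2, 3, 4, 5, 6, 7, 8}, so each is used; only a_7 can be 5, hence a_7 = 5.
Among the 7 still-open variables, 1 fits only a_1 (and all 7 values in {1, 2, 3, 4, 6, 7, 8} must be used), so a_1 = 1.
Among the 6 still-open variables, 6 fits only a_2 (and all 6 values in {2, 3, 4, 6, 7, 8} must be used), so a_2 = 6.
The 5 still-open variables draw from only 5 values {2, 3, 4, 7, 8}, so each is used; only a_3 can be 8, hence a_3 = 8.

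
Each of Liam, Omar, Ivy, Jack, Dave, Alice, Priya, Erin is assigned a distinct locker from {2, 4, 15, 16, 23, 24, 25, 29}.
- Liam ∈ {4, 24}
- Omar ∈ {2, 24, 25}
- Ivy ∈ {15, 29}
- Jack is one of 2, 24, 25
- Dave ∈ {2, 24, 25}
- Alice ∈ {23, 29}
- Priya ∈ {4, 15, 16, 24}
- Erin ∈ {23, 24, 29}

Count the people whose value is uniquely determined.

The 8 variables together cover exactly {2, 4, 15, 16, 23, 24, 25, 29} — 8 values for 8 variables — and 16 appears only in Priya's list, so Priya = 16.
The 7 still-open variables draw from only 7 values {2, 4, 15, 23, 24, 25, 29}, so each is used; only Liam can be 4, hence Liam = 4.
Among the 6 still-open variables, 15 fits only Ivy (and all 6 values in {2, 15, 23, 24, 25, 29} must be used), so Ivy = 15.
The 3 variables Omar, Jack, Dave are confined to {2, 24, 25}, which locks those values in; drop them from Erin.
Determined: Liam=4, Ivy=15, Priya=16. The other people each still have more than one consistent value. That makes 3.

3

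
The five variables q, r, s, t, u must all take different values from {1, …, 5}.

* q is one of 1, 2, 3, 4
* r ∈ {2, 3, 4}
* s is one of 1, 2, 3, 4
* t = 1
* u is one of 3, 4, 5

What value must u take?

5

t's domain is down to {1}, so t = 1. Strike 1 from q, s.
Among the 4 still-open variables, 5 fits only u (and all 4 values in {2, 3, 4, 5} must be used), so u = 5.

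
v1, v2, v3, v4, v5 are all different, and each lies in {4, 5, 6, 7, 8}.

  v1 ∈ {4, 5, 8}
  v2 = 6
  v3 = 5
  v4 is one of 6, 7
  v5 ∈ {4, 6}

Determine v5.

v2's domain is down to {6}, so v2 = 6. Strike 6 from v4, v5.
So v5 = 4.

4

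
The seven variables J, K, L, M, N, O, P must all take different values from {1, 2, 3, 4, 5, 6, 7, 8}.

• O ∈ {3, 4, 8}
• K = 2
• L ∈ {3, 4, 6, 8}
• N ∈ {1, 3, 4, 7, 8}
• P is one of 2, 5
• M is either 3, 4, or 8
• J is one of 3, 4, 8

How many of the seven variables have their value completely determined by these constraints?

K must be 2 (only option left). So P can't be 2.
P must be 5 (only option left).
The 3 variables J, M, O are confined to {3, 4, 8}, which locks those values in; drop them from L, N.
L's domain is down to {6}, so L = 6.
Determined: K=2, L=6, P=5. The other variables each still have more than one consistent value. That makes 3.

3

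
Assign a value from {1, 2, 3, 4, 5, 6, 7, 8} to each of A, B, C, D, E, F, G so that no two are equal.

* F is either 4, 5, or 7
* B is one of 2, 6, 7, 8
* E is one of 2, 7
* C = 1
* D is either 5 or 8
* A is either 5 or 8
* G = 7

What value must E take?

2

C has just one choice, so C = 1.
That leaves G = 7. Eliminate 7 elsewhere: B, E, F.
So E = 2.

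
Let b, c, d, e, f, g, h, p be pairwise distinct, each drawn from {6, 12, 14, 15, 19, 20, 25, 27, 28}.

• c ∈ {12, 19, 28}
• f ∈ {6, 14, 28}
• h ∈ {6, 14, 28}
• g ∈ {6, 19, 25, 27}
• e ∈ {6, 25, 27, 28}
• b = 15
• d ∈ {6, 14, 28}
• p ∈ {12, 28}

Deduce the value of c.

19

b has just one choice, so b = 15.
d, f, h share exactly the 3 values {6, 14, 28}; by pigeonhole those values go to them, so strike 6, 14, 28 from c, e, g, p.
p must be 12 (only option left). Strike 12 from c.
So c = 19.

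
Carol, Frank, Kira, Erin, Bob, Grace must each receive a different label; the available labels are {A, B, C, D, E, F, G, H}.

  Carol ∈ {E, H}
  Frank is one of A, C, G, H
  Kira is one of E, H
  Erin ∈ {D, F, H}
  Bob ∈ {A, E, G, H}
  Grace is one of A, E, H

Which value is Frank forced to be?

C

Carol and Kira share exactly the 2 values {E, H}; by pigeonhole those values go to them, so strike E, H from Frank, Erin, Bob, Grace.
Grace's domain is down to {A}, so Grace = A. So Frank, Bob can't be A.
Bob's domain is down to {G}, so Bob = G. So Frank can't be G.
So Frank = C.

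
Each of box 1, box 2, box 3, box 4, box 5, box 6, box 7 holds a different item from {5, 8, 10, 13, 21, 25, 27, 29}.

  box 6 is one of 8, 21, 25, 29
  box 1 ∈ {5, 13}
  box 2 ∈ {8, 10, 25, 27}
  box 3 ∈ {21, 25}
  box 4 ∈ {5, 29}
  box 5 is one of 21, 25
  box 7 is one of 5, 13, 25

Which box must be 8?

The 2 variables box 3 and box 5 are confined to {21, 25}, which locks those values in; drop them from box 2, box 6, box 7.
box 1 and box 7 between them cover only {5, 13} — a naked pair. Remove those values from box 4.
box 4's domain is down to {29}, so box 4 = 29. Eliminate 29 elsewhere: box 6.
So 8 goes to box 6.

box 6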